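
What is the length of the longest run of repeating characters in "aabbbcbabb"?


Input: "aabbbcbabb"
Scanning for longest run:
  Position 1 ('a'): continues run of 'a', length=2
  Position 2 ('b'): new char, reset run to 1
  Position 3 ('b'): continues run of 'b', length=2
  Position 4 ('b'): continues run of 'b', length=3
  Position 5 ('c'): new char, reset run to 1
  Position 6 ('b'): new char, reset run to 1
  Position 7 ('a'): new char, reset run to 1
  Position 8 ('b'): new char, reset run to 1
  Position 9 ('b'): continues run of 'b', length=2
Longest run: 'b' with length 3

3


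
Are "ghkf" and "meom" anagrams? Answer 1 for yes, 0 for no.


Strings: "ghkf", "meom"
Sorted first:  fghk
Sorted second: emmo
Differ at position 0: 'f' vs 'e' => not anagrams

0


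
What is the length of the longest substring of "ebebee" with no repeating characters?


Input: "ebebee"
Sliding window (track last position of each char):
  Position 0 ('e'): window [0,0] length 1 -- new best
  Position 1 ('b'): window [0,1] length 2 -- new best
  Position 2 ('e'): repeat (last at 0), move window start to 1
  Position 2 ('e'): window [1,2] length 2
  Position 3 ('b'): repeat (last at 1), move window start to 2
  Position 3 ('b'): window [2,3] length 2
  Position 4 ('e'): repeat (last at 2), move window start to 3
  Position 4 ('e'): window [3,4] length 2
  Position 5 ('e'): repeat (last at 4), move window start to 5
  Position 5 ('e'): window [5,5] length 1
Longest substring with no repeats: "eb" with length 2

2


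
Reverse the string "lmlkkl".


Input: lmlkkl
Reading characters right to left:
  Position 5: 'l'
  Position 4: 'k'
  Position 3: 'k'
  Position 2: 'l'
  Position 1: 'm'
  Position 0: 'l'
Reversed: lkklml

lkklml


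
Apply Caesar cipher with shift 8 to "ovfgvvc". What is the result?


Caesar cipher: shift "ovfgvvc" by 8
  'o' (pos 14) + 8 = pos 22 = 'w'
  'v' (pos 21) + 8 = pos 3 = 'd'
  'f' (pos 5) + 8 = pos 13 = 'n'
  'g' (pos 6) + 8 = pos 14 = 'o'
  'v' (pos 21) + 8 = pos 3 = 'd'
  'v' (pos 21) + 8 = pos 3 = 'd'
  'c' (pos 2) + 8 = pos 10 = 'k'
Result: wdnoddk

wdnoddk


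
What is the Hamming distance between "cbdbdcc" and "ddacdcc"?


Comparing "cbdbdcc" and "ddacdcc" position by position:
  Position 0: 'c' vs 'd' => differ
  Position 1: 'b' vs 'd' => differ
  Position 2: 'd' vs 'a' => differ
  Position 3: 'b' vs 'c' => differ
  Position 4: 'd' vs 'd' => same
  Position 5: 'c' vs 'c' => same
  Position 6: 'c' vs 'c' => same
Total differences (Hamming distance): 4

4


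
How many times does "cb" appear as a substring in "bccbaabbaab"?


Searching for "cb" in "bccbaabbaab"
Scanning each position:
  Position 0: "bc" => no
  Position 1: "cc" => no
  Position 2: "cb" => MATCH
  Position 3: "ba" => no
  Position 4: "aa" => no
  Position 5: "ab" => no
  Position 6: "bb" => no
  Position 7: "ba" => no
  Position 8: "aa" => no
  Position 9: "ab" => no
Total occurrences: 1

1


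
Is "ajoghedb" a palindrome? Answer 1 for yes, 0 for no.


Input: ajoghedb
Reversed: bdehgoja
  Compare pos 0 ('a') with pos 7 ('b'): MISMATCH
  Compare pos 1 ('j') with pos 6 ('d'): MISMATCH
  Compare pos 2 ('o') with pos 5 ('e'): MISMATCH
  Compare pos 3 ('g') with pos 4 ('h'): MISMATCH
Result: not a palindrome

0


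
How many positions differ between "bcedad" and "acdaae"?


Comparing "bcedad" and "acdaae" position by position:
  Position 0: 'b' vs 'a' => DIFFER
  Position 1: 'c' vs 'c' => same
  Position 2: 'e' vs 'd' => DIFFER
  Position 3: 'd' vs 'a' => DIFFER
  Position 4: 'a' vs 'a' => same
  Position 5: 'd' vs 'e' => DIFFER
Positions that differ: 4

4


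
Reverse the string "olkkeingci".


Input: olkkeingci
Reading characters right to left:
  Position 9: 'i'
  Position 8: 'c'
  Position 7: 'g'
  Position 6: 'n'
  Position 5: 'i'
  Position 4: 'e'
  Position 3: 'k'
  Position 2: 'k'
  Position 1: 'l'
  Position 0: 'o'
Reversed: icgniekklo

icgniekklo


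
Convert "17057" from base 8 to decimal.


Input: "17057" in base 8
Positional expansion:
  Digit '1' (value 1) x 8^4 = 4096
  Digit '7' (value 7) x 8^3 = 3584
  Digit '0' (value 0) x 8^2 = 0
  Digit '5' (value 5) x 8^1 = 40
  Digit '7' (value 7) x 8^0 = 7
Sum = 7727

7727


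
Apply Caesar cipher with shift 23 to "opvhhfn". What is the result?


Caesar cipher: shift "opvhhfn" by 23
  'o' (pos 14) + 23 = pos 11 = 'l'
  'p' (pos 15) + 23 = pos 12 = 'm'
  'v' (pos 21) + 23 = pos 18 = 's'
  'h' (pos 7) + 23 = pos 4 = 'e'
  'h' (pos 7) + 23 = pos 4 = 'e'
  'f' (pos 5) + 23 = pos 2 = 'c'
  'n' (pos 13) + 23 = pos 10 = 'k'
Result: lmseeck

lmseeck


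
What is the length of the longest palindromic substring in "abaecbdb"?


Input: "abaecbdb"
Checking substrings for palindromes:
  [0:3] "aba" (len 3) => palindrome
  [5:8] "bdb" (len 3) => palindrome
Longest palindromic substring: "aba" with length 3

3


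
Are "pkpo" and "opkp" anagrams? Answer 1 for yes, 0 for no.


Strings: "pkpo", "opkp"
Sorted first:  kopp
Sorted second: kopp
Sorted forms match => anagrams

1


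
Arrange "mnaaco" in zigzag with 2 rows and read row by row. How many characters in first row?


Zigzag "mnaaco" into 2 rows:
Placing characters:
  'm' => row 0
  'n' => row 1
  'a' => row 0
  'a' => row 1
  'c' => row 0
  'o' => row 1
Rows:
  Row 0: "mac"
  Row 1: "nao"
First row length: 3

3


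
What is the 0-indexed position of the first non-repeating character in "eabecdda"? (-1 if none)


Input: eabecdda
Character frequencies:
  'a': 2
  'b': 1
  'c': 1
  'd': 2
  'e': 2
Scanning left to right for freq == 1:
  Position 0 ('e'): freq=2, skip
  Position 1 ('a'): freq=2, skip
  Position 2 ('b'): unique! => answer = 2

2


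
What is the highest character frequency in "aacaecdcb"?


Input: aacaecdcb
Character counts:
  'a': 3
  'b': 1
  'c': 3
  'd': 1
  'e': 1
Maximum frequency: 3

3


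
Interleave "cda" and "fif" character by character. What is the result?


Interleaving "cda" and "fif":
  Position 0: 'c' from first, 'f' from second => "cf"
  Position 1: 'd' from first, 'i' from second => "di"
  Position 2: 'a' from first, 'f' from second => "af"
Result: cfdiaf

cfdiaf


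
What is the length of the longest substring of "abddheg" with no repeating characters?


Input: "abddheg"
Sliding window (track last position of each char):
  Position 0 ('a'): window [0,0] length 1 -- new best
  Position 1 ('b'): window [0,1] length 2 -- new best
  Position 2 ('d'): window [0,2] length 3 -- new best
  Position 3 ('d'): repeat (last at 2), move window start to 3
  Position 3 ('d'): window [3,3] length 1
  Position 4 ('h'): window [3,4] length 2
  Position 5 ('e'): window [3,5] length 3
  Position 6 ('g'): window [3,6] length 4 -- new best
Longest substring with no repeats: "dheg" with length 4

4


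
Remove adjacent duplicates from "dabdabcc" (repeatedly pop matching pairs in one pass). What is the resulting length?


Input: dabdabcc
Stack-based adjacent duplicate removal:
  Read 'd': push. Stack: d
  Read 'a': push. Stack: da
  Read 'b': push. Stack: dab
  Read 'd': push. Stack: dabd
  Read 'a': push. Stack: dabda
  Read 'b': push. Stack: dabdab
  Read 'c': push. Stack: dabdabc
  Read 'c': matches stack top 'c' => pop. Stack: dabdab
Final stack: "dabdab" (length 6)

6


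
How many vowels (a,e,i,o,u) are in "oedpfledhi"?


Input: oedpfledhi
Checking each character:
  'o' at position 0: vowel (running total: 1)
  'e' at position 1: vowel (running total: 2)
  'd' at position 2: consonant
  'p' at position 3: consonant
  'f' at position 4: consonant
  'l' at position 5: consonant
  'e' at position 6: vowel (running total: 3)
  'd' at position 7: consonant
  'h' at position 8: consonant
  'i' at position 9: vowel (running total: 4)
Total vowels: 4

4


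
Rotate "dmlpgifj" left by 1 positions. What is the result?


Input: "dmlpgifj", rotate left by 1
First 1 characters: "d"
Remaining characters: "mlpgifj"
Concatenate remaining + first: "mlpgifj" + "d" = "mlpgifjd"

mlpgifjd


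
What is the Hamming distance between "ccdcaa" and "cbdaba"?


Comparing "ccdcaa" and "cbdaba" position by position:
  Position 0: 'c' vs 'c' => same
  Position 1: 'c' vs 'b' => differ
  Position 2: 'd' vs 'd' => same
  Position 3: 'c' vs 'a' => differ
  Position 4: 'a' vs 'b' => differ
  Position 5: 'a' vs 'a' => same
Total differences (Hamming distance): 3

3


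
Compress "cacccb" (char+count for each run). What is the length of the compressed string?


Input: cacccb
Runs:
  'c' x 1 => "c1"
  'a' x 1 => "a1"
  'c' x 3 => "c3"
  'b' x 1 => "b1"
Compressed: "c1a1c3b1"
Compressed length: 8

8


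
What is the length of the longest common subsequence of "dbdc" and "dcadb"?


LCS of "dbdc" and "dcadb"
DP table:
           d    c    a    d    b
      0    0    0    0    0    0
  d   0    1    1    1    1    1
  b   0    1    1    1    1    2
  d   0    1    1    1    2    2
  c   0    1    2    2    2    2
LCS length = dp[4][5] = 2

2


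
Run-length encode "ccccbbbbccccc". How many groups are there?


Input: ccccbbbbccccc
Scanning for consecutive runs:
  Group 1: 'c' x 4 (positions 0-3)
  Group 2: 'b' x 4 (positions 4-7)
  Group 3: 'c' x 5 (positions 8-12)
Total groups: 3

3


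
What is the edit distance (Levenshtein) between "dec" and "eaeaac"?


Computing edit distance: "dec" -> "eaeaac"
DP table:
           e    a    e    a    a    c
      0    1    2    3    4    5    6
  d   1    1    2    3    4    5    6
  e   2    1    2    2    3    4    5
  c   3    2    2    3    3    4    4
Edit distance = dp[3][6] = 4

4


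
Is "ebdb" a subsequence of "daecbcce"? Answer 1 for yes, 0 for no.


Check if "ebdb" is a subsequence of "daecbcce"
Greedy scan:
  Position 0 ('d'): no match needed
  Position 1 ('a'): no match needed
  Position 2 ('e'): matches sub[0] = 'e'
  Position 3 ('c'): no match needed
  Position 4 ('b'): matches sub[1] = 'b'
  Position 5 ('c'): no match needed
  Position 6 ('c'): no match needed
  Position 7 ('e'): no match needed
Only matched 2/4 characters => not a subsequence

0


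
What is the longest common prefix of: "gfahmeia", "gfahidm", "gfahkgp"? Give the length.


Words: gfahmeia, gfahidm, gfahkgp
  Position 0: all 'g' => match
  Position 1: all 'f' => match
  Position 2: all 'a' => match
  Position 3: all 'h' => match
  Position 4: ('m', 'i', 'k') => mismatch, stop
LCP = "gfah" (length 4)

4


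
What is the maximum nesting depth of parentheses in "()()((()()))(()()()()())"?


Input: "()()((()()))(()()()()())"
Tracking depth:
  Position 0 '(': depth becomes 1
  Position 1 ')': depth becomes 0
  Position 2 '(': depth becomes 1
  Position 3 ')': depth becomes 0
  Position 4 '(': depth becomes 1
  Position 5 '(': depth becomes 2
  Position 6 '(': depth becomes 3
  Position 7 ')': depth becomes 2
  Position 8 '(': depth becomes 3
  Position 9 ')': depth becomes 2
  Position 10 ')': depth becomes 1
  Position 11 ')': depth becomes 0
  Position 12 '(': depth becomes 1
  Position 13 '(': depth becomes 2
  Position 14 ')': depth becomes 1
  Position 15 '(': depth becomes 2
  Position 16 ')': depth becomes 1
  Position 17 '(': depth becomes 2
  Position 18 ')': depth becomes 1
  Position 19 '(': depth becomes 2
  Position 20 ')': depth becomes 1
  Position 21 '(': depth becomes 2
  Position 22 ')': depth becomes 1
  Position 23 ')': depth becomes 0
Maximum depth reached: 3

3


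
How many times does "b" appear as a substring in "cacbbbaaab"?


Searching for "b" in "cacbbbaaab"
Scanning each position:
  Position 0: "c" => no
  Position 1: "a" => no
  Position 2: "c" => no
  Position 3: "b" => MATCH
  Position 4: "b" => MATCH
  Position 5: "b" => MATCH
  Position 6: "a" => no
  Position 7: "a" => no
  Position 8: "a" => no
  Position 9: "b" => MATCH
Total occurrences: 4

4


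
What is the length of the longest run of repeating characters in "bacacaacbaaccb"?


Input: "bacacaacbaaccb"
Scanning for longest run:
  Position 1 ('a'): new char, reset run to 1
  Position 2 ('c'): new char, reset run to 1
  Position 3 ('a'): new char, reset run to 1
  Position 4 ('c'): new char, reset run to 1
  Position 5 ('a'): new char, reset run to 1
  Position 6 ('a'): continues run of 'a', length=2
  Position 7 ('c'): new char, reset run to 1
  Position 8 ('b'): new char, reset run to 1
  Position 9 ('a'): new char, reset run to 1
  Position 10 ('a'): continues run of 'a', length=2
  Position 11 ('c'): new char, reset run to 1
  Position 12 ('c'): continues run of 'c', length=2
  Position 13 ('b'): new char, reset run to 1
Longest run: 'a' with length 2

2


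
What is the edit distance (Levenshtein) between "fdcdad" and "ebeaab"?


Computing edit distance: "fdcdad" -> "ebeaab"
DP table:
           e    b    e    a    a    b
      0    1    2    3    4    5    6
  f   1    1    2    3    4    5    6
  d   2    2    2    3    4    5    6
  c   3    3    3    3    4    5    6
  d   4    4    4    4    4    5    6
  a   5    5    5    5    4    4    5
  d   6    6    6    6    5    5    5
Edit distance = dp[6][6] = 5

5


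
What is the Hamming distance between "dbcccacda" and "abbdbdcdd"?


Comparing "dbcccacda" and "abbdbdcdd" position by position:
  Position 0: 'd' vs 'a' => differ
  Position 1: 'b' vs 'b' => same
  Position 2: 'c' vs 'b' => differ
  Position 3: 'c' vs 'd' => differ
  Position 4: 'c' vs 'b' => differ
  Position 5: 'a' vs 'd' => differ
  Position 6: 'c' vs 'c' => same
  Position 7: 'd' vs 'd' => same
  Position 8: 'a' vs 'd' => differ
Total differences (Hamming distance): 6

6


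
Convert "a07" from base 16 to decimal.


Input: "a07" in base 16
Positional expansion:
  Digit 'a' (value 10) x 16^2 = 2560
  Digit '0' (value 0) x 16^1 = 0
  Digit '7' (value 7) x 16^0 = 7
Sum = 2567

2567


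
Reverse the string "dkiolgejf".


Input: dkiolgejf
Reading characters right to left:
  Position 8: 'f'
  Position 7: 'j'
  Position 6: 'e'
  Position 5: 'g'
  Position 4: 'l'
  Position 3: 'o'
  Position 2: 'i'
  Position 1: 'k'
  Position 0: 'd'
Reversed: fjegloikd

fjegloikd


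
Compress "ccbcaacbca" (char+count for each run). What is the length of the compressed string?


Input: ccbcaacbca
Runs:
  'c' x 2 => "c2"
  'b' x 1 => "b1"
  'c' x 1 => "c1"
  'a' x 2 => "a2"
  'c' x 1 => "c1"
  'b' x 1 => "b1"
  'c' x 1 => "c1"
  'a' x 1 => "a1"
Compressed: "c2b1c1a2c1b1c1a1"
Compressed length: 16

16


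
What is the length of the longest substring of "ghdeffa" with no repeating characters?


Input: "ghdeffa"
Sliding window (track last position of each char):
  Position 0 ('g'): window [0,0] length 1 -- new best
  Position 1 ('h'): window [0,1] length 2 -- new best
  Position 2 ('d'): window [0,2] length 3 -- new best
  Position 3 ('e'): window [0,3] length 4 -- new best
  Position 4 ('f'): window [0,4] length 5 -- new best
  Position 5 ('f'): repeat (last at 4), move window start to 5
  Position 5 ('f'): window [5,5] length 1
  Position 6 ('a'): window [5,6] length 2
Longest substring with no repeats: "ghdef" with length 5

5


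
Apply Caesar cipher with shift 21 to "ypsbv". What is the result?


Caesar cipher: shift "ypsbv" by 21
  'y' (pos 24) + 21 = pos 19 = 't'
  'p' (pos 15) + 21 = pos 10 = 'k'
  's' (pos 18) + 21 = pos 13 = 'n'
  'b' (pos 1) + 21 = pos 22 = 'w'
  'v' (pos 21) + 21 = pos 16 = 'q'
Result: tknwq

tknwq


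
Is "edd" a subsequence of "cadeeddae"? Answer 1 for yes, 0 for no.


Check if "edd" is a subsequence of "cadeeddae"
Greedy scan:
  Position 0 ('c'): no match needed
  Position 1 ('a'): no match needed
  Position 2 ('d'): no match needed
  Position 3 ('e'): matches sub[0] = 'e'
  Position 4 ('e'): no match needed
  Position 5 ('d'): matches sub[1] = 'd'
  Position 6 ('d'): matches sub[2] = 'd'
  Position 7 ('a'): no match needed
  Position 8 ('e'): no match needed
All 3 characters matched => is a subsequence

1


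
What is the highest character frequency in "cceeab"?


Input: cceeab
Character counts:
  'a': 1
  'b': 1
  'c': 2
  'e': 2
Maximum frequency: 2

2


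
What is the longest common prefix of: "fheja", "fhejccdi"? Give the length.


Words: fheja, fhejccdi
  Position 0: all 'f' => match
  Position 1: all 'h' => match
  Position 2: all 'e' => match
  Position 3: all 'j' => match
  Position 4: ('a', 'c') => mismatch, stop
LCP = "fhej" (length 4)

4


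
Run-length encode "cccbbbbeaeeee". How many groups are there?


Input: cccbbbbeaeeee
Scanning for consecutive runs:
  Group 1: 'c' x 3 (positions 0-2)
  Group 2: 'b' x 4 (positions 3-6)
  Group 3: 'e' x 1 (positions 7-7)
  Group 4: 'a' x 1 (positions 8-8)
  Group 5: 'e' x 4 (positions 9-12)
Total groups: 5

5


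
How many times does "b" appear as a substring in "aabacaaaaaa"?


Searching for "b" in "aabacaaaaaa"
Scanning each position:
  Position 0: "a" => no
  Position 1: "a" => no
  Position 2: "b" => MATCH
  Position 3: "a" => no
  Position 4: "c" => no
  Position 5: "a" => no
  Position 6: "a" => no
  Position 7: "a" => no
  Position 8: "a" => no
  Position 9: "a" => no
  Position 10: "a" => no
Total occurrences: 1

1


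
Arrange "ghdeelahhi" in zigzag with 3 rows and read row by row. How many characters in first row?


Zigzag "ghdeelahhi" into 3 rows:
Placing characters:
  'g' => row 0
  'h' => row 1
  'd' => row 2
  'e' => row 1
  'e' => row 0
  'l' => row 1
  'a' => row 2
  'h' => row 1
  'h' => row 0
  'i' => row 1
Rows:
  Row 0: "geh"
  Row 1: "helhi"
  Row 2: "da"
First row length: 3

3


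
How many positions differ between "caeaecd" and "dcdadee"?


Comparing "caeaecd" and "dcdadee" position by position:
  Position 0: 'c' vs 'd' => DIFFER
  Position 1: 'a' vs 'c' => DIFFER
  Position 2: 'e' vs 'd' => DIFFER
  Position 3: 'a' vs 'a' => same
  Position 4: 'e' vs 'd' => DIFFER
  Position 5: 'c' vs 'e' => DIFFER
  Position 6: 'd' vs 'e' => DIFFER
Positions that differ: 6

6


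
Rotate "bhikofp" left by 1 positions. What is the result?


Input: "bhikofp", rotate left by 1
First 1 characters: "b"
Remaining characters: "hikofp"
Concatenate remaining + first: "hikofp" + "b" = "hikofpb"

hikofpb


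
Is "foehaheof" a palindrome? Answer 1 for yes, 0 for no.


Input: foehaheof
Reversed: foehaheof
  Compare pos 0 ('f') with pos 8 ('f'): match
  Compare pos 1 ('o') with pos 7 ('o'): match
  Compare pos 2 ('e') with pos 6 ('e'): match
  Compare pos 3 ('h') with pos 5 ('h'): match
Result: palindrome

1


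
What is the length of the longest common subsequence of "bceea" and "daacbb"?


LCS of "bceea" and "daacbb"
DP table:
           d    a    a    c    b    b
      0    0    0    0    0    0    0
  b   0    0    0    0    0    1    1
  c   0    0    0    0    1    1    1
  e   0    0    0    0    1    1    1
  e   0    0    0    0    1    1    1
  a   0    0    1    1    1    1    1
LCS length = dp[5][6] = 1

1


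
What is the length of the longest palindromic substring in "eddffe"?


Input: "eddffe"
Checking substrings for palindromes:
  [1:3] "dd" (len 2) => palindrome
  [3:5] "ff" (len 2) => palindrome
Longest palindromic substring: "dd" with length 2

2


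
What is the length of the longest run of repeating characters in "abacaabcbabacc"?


Input: "abacaabcbabacc"
Scanning for longest run:
  Position 1 ('b'): new char, reset run to 1
  Position 2 ('a'): new char, reset run to 1
  Position 3 ('c'): new char, reset run to 1
  Position 4 ('a'): new char, reset run to 1
  Position 5 ('a'): continues run of 'a', length=2
  Position 6 ('b'): new char, reset run to 1
  Position 7 ('c'): new char, reset run to 1
  Position 8 ('b'): new char, reset run to 1
  Position 9 ('a'): new char, reset run to 1
  Position 10 ('b'): new char, reset run to 1
  Position 11 ('a'): new char, reset run to 1
  Position 12 ('c'): new char, reset run to 1
  Position 13 ('c'): continues run of 'c', length=2
Longest run: 'a' with length 2

2


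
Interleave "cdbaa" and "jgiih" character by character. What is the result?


Interleaving "cdbaa" and "jgiih":
  Position 0: 'c' from first, 'j' from second => "cj"
  Position 1: 'd' from first, 'g' from second => "dg"
  Position 2: 'b' from first, 'i' from second => "bi"
  Position 3: 'a' from first, 'i' from second => "ai"
  Position 4: 'a' from first, 'h' from second => "ah"
Result: cjdgbiaiah

cjdgbiaiah


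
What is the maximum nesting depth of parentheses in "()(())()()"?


Input: "()(())()()"
Tracking depth:
  Position 0 '(': depth becomes 1
  Position 1 ')': depth becomes 0
  Position 2 '(': depth becomes 1
  Position 3 '(': depth becomes 2
  Position 4 ')': depth becomes 1
  Position 5 ')': depth becomes 0
  Position 6 '(': depth becomes 1
  Position 7 ')': depth becomes 0
  Position 8 '(': depth becomes 1
  Position 9 ')': depth becomes 0
Maximum depth reached: 2

2


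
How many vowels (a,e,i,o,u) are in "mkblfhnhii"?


Input: mkblfhnhii
Checking each character:
  'm' at position 0: consonant
  'k' at position 1: consonant
  'b' at position 2: consonant
  'l' at position 3: consonant
  'f' at position 4: consonant
  'h' at position 5: consonant
  'n' at position 6: consonant
  'h' at position 7: consonant
  'i' at position 8: vowel (running total: 1)
  'i' at position 9: vowel (running total: 2)
Total vowels: 2

2


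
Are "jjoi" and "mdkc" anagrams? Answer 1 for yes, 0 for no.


Strings: "jjoi", "mdkc"
Sorted first:  ijjo
Sorted second: cdkm
Differ at position 0: 'i' vs 'c' => not anagrams

0


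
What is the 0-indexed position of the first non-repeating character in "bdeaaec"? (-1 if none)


Input: bdeaaec
Character frequencies:
  'a': 2
  'b': 1
  'c': 1
  'd': 1
  'e': 2
Scanning left to right for freq == 1:
  Position 0 ('b'): unique! => answer = 0

0


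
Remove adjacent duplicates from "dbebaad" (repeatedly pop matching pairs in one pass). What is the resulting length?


Input: dbebaad
Stack-based adjacent duplicate removal:
  Read 'd': push. Stack: d
  Read 'b': push. Stack: db
  Read 'e': push. Stack: dbe
  Read 'b': push. Stack: dbeb
  Read 'a': push. Stack: dbeba
  Read 'a': matches stack top 'a' => pop. Stack: dbeb
  Read 'd': push. Stack: dbebd
Final stack: "dbebd" (length 5)

5


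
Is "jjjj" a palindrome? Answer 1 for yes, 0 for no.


Input: jjjj
Reversed: jjjj
  Compare pos 0 ('j') with pos 3 ('j'): match
  Compare pos 1 ('j') with pos 2 ('j'): match
Result: palindrome

1


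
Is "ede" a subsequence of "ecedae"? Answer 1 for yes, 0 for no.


Check if "ede" is a subsequence of "ecedae"
Greedy scan:
  Position 0 ('e'): matches sub[0] = 'e'
  Position 1 ('c'): no match needed
  Position 2 ('e'): no match needed
  Position 3 ('d'): matches sub[1] = 'd'
  Position 4 ('a'): no match needed
  Position 5 ('e'): matches sub[2] = 'e'
All 3 characters matched => is a subsequence

1


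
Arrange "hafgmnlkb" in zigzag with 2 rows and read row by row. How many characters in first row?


Zigzag "hafgmnlkb" into 2 rows:
Placing characters:
  'h' => row 0
  'a' => row 1
  'f' => row 0
  'g' => row 1
  'm' => row 0
  'n' => row 1
  'l' => row 0
  'k' => row 1
  'b' => row 0
Rows:
  Row 0: "hfmlb"
  Row 1: "agnk"
First row length: 5

5


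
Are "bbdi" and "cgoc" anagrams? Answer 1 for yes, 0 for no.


Strings: "bbdi", "cgoc"
Sorted first:  bbdi
Sorted second: ccgo
Differ at position 0: 'b' vs 'c' => not anagrams

0


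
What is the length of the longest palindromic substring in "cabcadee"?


Input: "cabcadee"
Checking substrings for palindromes:
  [6:8] "ee" (len 2) => palindrome
Longest palindromic substring: "ee" with length 2

2


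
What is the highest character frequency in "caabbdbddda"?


Input: caabbdbddda
Character counts:
  'a': 3
  'b': 3
  'c': 1
  'd': 4
Maximum frequency: 4

4


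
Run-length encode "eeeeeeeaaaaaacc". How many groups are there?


Input: eeeeeeeaaaaaacc
Scanning for consecutive runs:
  Group 1: 'e' x 7 (positions 0-6)
  Group 2: 'a' x 6 (positions 7-12)
  Group 3: 'c' x 2 (positions 13-14)
Total groups: 3

3


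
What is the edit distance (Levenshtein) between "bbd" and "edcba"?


Computing edit distance: "bbd" -> "edcba"
DP table:
           e    d    c    b    a
      0    1    2    3    4    5
  b   1    1    2    3    3    4
  b   2    2    2    3    3    4
  d   3    3    2    3    4    4
Edit distance = dp[3][5] = 4

4


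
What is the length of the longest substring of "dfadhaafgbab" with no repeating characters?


Input: "dfadhaafgbab"
Sliding window (track last position of each char):
  Position 0 ('d'): window [0,0] length 1 -- new best
  Position 1 ('f'): window [0,1] length 2 -- new best
  Position 2 ('a'): window [0,2] length 3 -- new best
  Position 3 ('d'): repeat (last at 0), move window start to 1
  Position 3 ('d'): window [1,3] length 3
  Position 4 ('h'): window [1,4] length 4 -- new best
  Position 5 ('a'): repeat (last at 2), move window start to 3
  Position 5 ('a'): window [3,5] length 3
  Position 6 ('a'): repeat (last at 5), move window start to 6
  Position 6 ('a'): window [6,6] length 1
  Position 7 ('f'): window [6,7] length 2
  Position 8 ('g'): window [6,8] length 3
  Position 9 ('b'): window [6,9] length 4
  Position 10 ('a'): repeat (last at 6), move window start to 7
  Position 10 ('a'): window [7,10] length 4
  Position 11 ('b'): repeat (last at 9), move window start to 10
  Position 11 ('b'): window [10,11] length 2
Longest substring with no repeats: "fadh" with length 4

4


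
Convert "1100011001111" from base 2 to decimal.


Input: "1100011001111" in base 2
Positional expansion:
  Digit '1' (value 1) x 2^12 = 4096
  Digit '1' (value 1) x 2^11 = 2048
  Digit '0' (value 0) x 2^10 = 0
  Digit '0' (value 0) x 2^9 = 0
  Digit '0' (value 0) x 2^8 = 0
  Digit '1' (value 1) x 2^7 = 128
  Digit '1' (value 1) x 2^6 = 64
  Digit '0' (value 0) x 2^5 = 0
  Digit '0' (value 0) x 2^4 = 0
  Digit '1' (value 1) x 2^3 = 8
  Digit '1' (value 1) x 2^2 = 4
  Digit '1' (value 1) x 2^1 = 2
  Digit '1' (value 1) x 2^0 = 1
Sum = 6351

6351


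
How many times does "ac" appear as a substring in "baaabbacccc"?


Searching for "ac" in "baaabbacccc"
Scanning each position:
  Position 0: "ba" => no
  Position 1: "aa" => no
  Position 2: "aa" => no
  Position 3: "ab" => no
  Position 4: "bb" => no
  Position 5: "ba" => no
  Position 6: "ac" => MATCH
  Position 7: "cc" => no
  Position 8: "cc" => no
  Position 9: "cc" => no
Total occurrences: 1

1


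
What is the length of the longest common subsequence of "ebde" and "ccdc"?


LCS of "ebde" and "ccdc"
DP table:
           c    c    d    c
      0    0    0    0    0
  e   0    0    0    0    0
  b   0    0    0    0    0
  d   0    0    0    1    1
  e   0    0    0    1    1
LCS length = dp[4][4] = 1

1


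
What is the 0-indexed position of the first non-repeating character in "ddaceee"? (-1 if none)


Input: ddaceee
Character frequencies:
  'a': 1
  'c': 1
  'd': 2
  'e': 3
Scanning left to right for freq == 1:
  Position 0 ('d'): freq=2, skip
  Position 1 ('d'): freq=2, skip
  Position 2 ('a'): unique! => answer = 2

2


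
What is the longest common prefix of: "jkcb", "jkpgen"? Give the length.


Words: jkcb, jkpgen
  Position 0: all 'j' => match
  Position 1: all 'k' => match
  Position 2: ('c', 'p') => mismatch, stop
LCP = "jk" (length 2)

2


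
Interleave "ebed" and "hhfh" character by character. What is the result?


Interleaving "ebed" and "hhfh":
  Position 0: 'e' from first, 'h' from second => "eh"
  Position 1: 'b' from first, 'h' from second => "bh"
  Position 2: 'e' from first, 'f' from second => "ef"
  Position 3: 'd' from first, 'h' from second => "dh"
Result: ehbhefdh

ehbhefdh


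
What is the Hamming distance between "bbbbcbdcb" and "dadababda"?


Comparing "bbbbcbdcb" and "dadababda" position by position:
  Position 0: 'b' vs 'd' => differ
  Position 1: 'b' vs 'a' => differ
  Position 2: 'b' vs 'd' => differ
  Position 3: 'b' vs 'a' => differ
  Position 4: 'c' vs 'b' => differ
  Position 5: 'b' vs 'a' => differ
  Position 6: 'd' vs 'b' => differ
  Position 7: 'c' vs 'd' => differ
  Position 8: 'b' vs 'a' => differ
Total differences (Hamming distance): 9

9


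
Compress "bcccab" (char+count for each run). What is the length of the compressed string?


Input: bcccab
Runs:
  'b' x 1 => "b1"
  'c' x 3 => "c3"
  'a' x 1 => "a1"
  'b' x 1 => "b1"
Compressed: "b1c3a1b1"
Compressed length: 8

8


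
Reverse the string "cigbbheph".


Input: cigbbheph
Reading characters right to left:
  Position 8: 'h'
  Position 7: 'p'
  Position 6: 'e'
  Position 5: 'h'
  Position 4: 'b'
  Position 3: 'b'
  Position 2: 'g'
  Position 1: 'i'
  Position 0: 'c'
Reversed: hpehbbgic

hpehbbgic


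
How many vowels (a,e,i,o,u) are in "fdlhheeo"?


Input: fdlhheeo
Checking each character:
  'f' at position 0: consonant
  'd' at position 1: consonant
  'l' at position 2: consonant
  'h' at position 3: consonant
  'h' at position 4: consonant
  'e' at position 5: vowel (running total: 1)
  'e' at position 6: vowel (running total: 2)
  'o' at position 7: vowel (running total: 3)
Total vowels: 3

3


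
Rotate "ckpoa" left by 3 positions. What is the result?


Input: "ckpoa", rotate left by 3
First 3 characters: "ckp"
Remaining characters: "oa"
Concatenate remaining + first: "oa" + "ckp" = "oackp"

oackp


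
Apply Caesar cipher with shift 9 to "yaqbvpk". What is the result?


Caesar cipher: shift "yaqbvpk" by 9
  'y' (pos 24) + 9 = pos 7 = 'h'
  'a' (pos 0) + 9 = pos 9 = 'j'
  'q' (pos 16) + 9 = pos 25 = 'z'
  'b' (pos 1) + 9 = pos 10 = 'k'
  'v' (pos 21) + 9 = pos 4 = 'e'
  'p' (pos 15) + 9 = pos 24 = 'y'
  'k' (pos 10) + 9 = pos 19 = 't'
Result: hjzkeyt

hjzkeyt


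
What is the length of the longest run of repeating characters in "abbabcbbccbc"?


Input: "abbabcbbccbc"
Scanning for longest run:
  Position 1 ('b'): new char, reset run to 1
  Position 2 ('b'): continues run of 'b', length=2
  Position 3 ('a'): new char, reset run to 1
  Position 4 ('b'): new char, reset run to 1
  Position 5 ('c'): new char, reset run to 1
  Position 6 ('b'): new char, reset run to 1
  Position 7 ('b'): continues run of 'b', length=2
  Position 8 ('c'): new char, reset run to 1
  Position 9 ('c'): continues run of 'c', length=2
  Position 10 ('b'): new char, reset run to 1
  Position 11 ('c'): new char, reset run to 1
Longest run: 'b' with length 2

2


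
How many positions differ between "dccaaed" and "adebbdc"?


Comparing "dccaaed" and "adebbdc" position by position:
  Position 0: 'd' vs 'a' => DIFFER
  Position 1: 'c' vs 'd' => DIFFER
  Position 2: 'c' vs 'e' => DIFFER
  Position 3: 'a' vs 'b' => DIFFER
  Position 4: 'a' vs 'b' => DIFFER
  Position 5: 'e' vs 'd' => DIFFER
  Position 6: 'd' vs 'c' => DIFFER
Positions that differ: 7

7


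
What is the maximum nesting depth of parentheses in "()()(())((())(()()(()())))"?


Input: "()()(())((())(()()(()())))"
Tracking depth:
  Position 0 '(': depth becomes 1
  Position 1 ')': depth becomes 0
  Position 2 '(': depth becomes 1
  Position 3 ')': depth becomes 0
  Position 4 '(': depth becomes 1
  Position 5 '(': depth becomes 2
  Position 6 ')': depth becomes 1
  Position 7 ')': depth becomes 0
  Position 8 '(': depth becomes 1
  Position 9 '(': depth becomes 2
  Position 10 '(': depth becomes 3
  Position 11 ')': depth becomes 2
  Position 12 ')': depth becomes 1
  Position 13 '(': depth becomes 2
  Position 14 '(': depth becomes 3
  Position 15 ')': depth becomes 2
  Position 16 '(': depth becomes 3
  Position 17 ')': depth becomes 2
  Position 18 '(': depth becomes 3
  Position 19 '(': depth becomes 4
  Position 20 ')': depth becomes 3
  Position 21 '(': depth becomes 4
  Position 22 ')': depth becomes 3
  Position 23 ')': depth becomes 2
  Position 24 ')': depth becomes 1
  Position 25 ')': depth becomes 0
Maximum depth reached: 4

4


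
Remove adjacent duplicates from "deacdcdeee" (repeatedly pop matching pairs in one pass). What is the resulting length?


Input: deacdcdeee
Stack-based adjacent duplicate removal:
  Read 'd': push. Stack: d
  Read 'e': push. Stack: de
  Read 'a': push. Stack: dea
  Read 'c': push. Stack: deac
  Read 'd': push. Stack: deacd
  Read 'c': push. Stack: deacdc
  Read 'd': push. Stack: deacdcd
  Read 'e': push. Stack: deacdcde
  Read 'e': matches stack top 'e' => pop. Stack: deacdcd
  Read 'e': push. Stack: deacdcde
Final stack: "deacdcde" (length 8)

8


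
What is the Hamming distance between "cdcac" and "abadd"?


Comparing "cdcac" and "abadd" position by position:
  Position 0: 'c' vs 'a' => differ
  Position 1: 'd' vs 'b' => differ
  Position 2: 'c' vs 'a' => differ
  Position 3: 'a' vs 'd' => differ
  Position 4: 'c' vs 'd' => differ
Total differences (Hamming distance): 5

5


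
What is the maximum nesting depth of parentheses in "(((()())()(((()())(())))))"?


Input: "(((()())()(((()())(())))))"
Tracking depth:
  Position 0 '(': depth becomes 1
  Position 1 '(': depth becomes 2
  Position 2 '(': depth becomes 3
  Position 3 '(': depth becomes 4
  Position 4 ')': depth becomes 3
  Position 5 '(': depth becomes 4
  Position 6 ')': depth becomes 3
  Position 7 ')': depth becomes 2
  Position 8 '(': depth becomes 3
  Position 9 ')': depth becomes 2
  Position 10 '(': depth becomes 3
  Position 11 '(': depth becomes 4
  Position 12 '(': depth becomes 5
  Position 13 '(': depth becomes 6
  Position 14 ')': depth becomes 5
  Position 15 '(': depth becomes 6
  Position 16 ')': depth becomes 5
  Position 17 ')': depth becomes 4
  Position 18 '(': depth becomes 5
  Position 19 '(': depth becomes 6
  Position 20 ')': depth becomes 5
  Position 21 ')': depth becomes 4
  Position 22 ')': depth becomes 3
  Position 23 ')': depth becomes 2
  Position 24 ')': depth becomes 1
  Position 25 ')': depth becomes 0
Maximum depth reached: 6

6


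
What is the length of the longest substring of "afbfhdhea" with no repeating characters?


Input: "afbfhdhea"
Sliding window (track last position of each char):
  Position 0 ('a'): window [0,0] length 1 -- new best
  Position 1 ('f'): window [0,1] length 2 -- new best
  Position 2 ('b'): window [0,2] length 3 -- new best
  Position 3 ('f'): repeat (last at 1), move window start to 2
  Position 3 ('f'): window [2,3] length 2
  Position 4 ('h'): window [2,4] length 3
  Position 5 ('d'): window [2,5] length 4 -- new best
  Position 6 ('h'): repeat (last at 4), move window start to 5
  Position 6 ('h'): window [5,6] length 2
  Position 7 ('e'): window [5,7] length 3
  Position 8 ('a'): window [5,8] length 4
Longest substring with no repeats: "bfhd" with length 4

4


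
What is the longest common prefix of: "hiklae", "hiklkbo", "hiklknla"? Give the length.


Words: hiklae, hiklkbo, hiklknla
  Position 0: all 'h' => match
  Position 1: all 'i' => match
  Position 2: all 'k' => match
  Position 3: all 'l' => match
  Position 4: ('a', 'k', 'k') => mismatch, stop
LCP = "hikl" (length 4)

4


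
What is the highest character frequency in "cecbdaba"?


Input: cecbdaba
Character counts:
  'a': 2
  'b': 2
  'c': 2
  'd': 1
  'e': 1
Maximum frequency: 2

2


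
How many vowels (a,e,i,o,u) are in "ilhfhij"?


Input: ilhfhij
Checking each character:
  'i' at position 0: vowel (running total: 1)
  'l' at position 1: consonant
  'h' at position 2: consonant
  'f' at position 3: consonant
  'h' at position 4: consonant
  'i' at position 5: vowel (running total: 2)
  'j' at position 6: consonant
Total vowels: 2

2


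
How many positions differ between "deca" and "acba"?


Comparing "deca" and "acba" position by position:
  Position 0: 'd' vs 'a' => DIFFER
  Position 1: 'e' vs 'c' => DIFFER
  Position 2: 'c' vs 'b' => DIFFER
  Position 3: 'a' vs 'a' => same
Positions that differ: 3

3


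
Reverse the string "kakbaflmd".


Input: kakbaflmd
Reading characters right to left:
  Position 8: 'd'
  Position 7: 'm'
  Position 6: 'l'
  Position 5: 'f'
  Position 4: 'a'
  Position 3: 'b'
  Position 2: 'k'
  Position 1: 'a'
  Position 0: 'k'
Reversed: dmlfabkak

dmlfabkak


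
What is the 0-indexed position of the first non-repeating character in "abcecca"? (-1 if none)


Input: abcecca
Character frequencies:
  'a': 2
  'b': 1
  'c': 3
  'e': 1
Scanning left to right for freq == 1:
  Position 0 ('a'): freq=2, skip
  Position 1 ('b'): unique! => answer = 1

1


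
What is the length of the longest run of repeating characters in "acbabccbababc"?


Input: "acbabccbababc"
Scanning for longest run:
  Position 1 ('c'): new char, reset run to 1
  Position 2 ('b'): new char, reset run to 1
  Position 3 ('a'): new char, reset run to 1
  Position 4 ('b'): new char, reset run to 1
  Position 5 ('c'): new char, reset run to 1
  Position 6 ('c'): continues run of 'c', length=2
  Position 7 ('b'): new char, reset run to 1
  Position 8 ('a'): new char, reset run to 1
  Position 9 ('b'): new char, reset run to 1
  Position 10 ('a'): new char, reset run to 1
  Position 11 ('b'): new char, reset run to 1
  Position 12 ('c'): new char, reset run to 1
Longest run: 'c' with length 2

2


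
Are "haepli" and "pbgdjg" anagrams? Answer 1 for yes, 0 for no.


Strings: "haepli", "pbgdjg"
Sorted first:  aehilp
Sorted second: bdggjp
Differ at position 0: 'a' vs 'b' => not anagrams

0


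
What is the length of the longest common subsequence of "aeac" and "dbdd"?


LCS of "aeac" and "dbdd"
DP table:
           d    b    d    d
      0    0    0    0    0
  a   0    0    0    0    0
  e   0    0    0    0    0
  a   0    0    0    0    0
  c   0    0    0    0    0
LCS length = dp[4][4] = 0

0


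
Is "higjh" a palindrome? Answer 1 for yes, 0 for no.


Input: higjh
Reversed: hjgih
  Compare pos 0 ('h') with pos 4 ('h'): match
  Compare pos 1 ('i') with pos 3 ('j'): MISMATCH
Result: not a palindrome

0


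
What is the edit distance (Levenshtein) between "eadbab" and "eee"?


Computing edit distance: "eadbab" -> "eee"
DP table:
           e    e    e
      0    1    2    3
  e   1    0    1    2
  a   2    1    1    2
  d   3    2    2    2
  b   4    3    3    3
  a   5    4    4    4
  b   6    5    5    5
Edit distance = dp[6][3] = 5

5


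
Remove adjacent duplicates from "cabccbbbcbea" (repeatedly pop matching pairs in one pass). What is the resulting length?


Input: cabccbbbcbea
Stack-based adjacent duplicate removal:
  Read 'c': push. Stack: c
  Read 'a': push. Stack: ca
  Read 'b': push. Stack: cab
  Read 'c': push. Stack: cabc
  Read 'c': matches stack top 'c' => pop. Stack: cab
  Read 'b': matches stack top 'b' => pop. Stack: ca
  Read 'b': push. Stack: cab
  Read 'b': matches stack top 'b' => pop. Stack: ca
  Read 'c': push. Stack: cac
  Read 'b': push. Stack: cacb
  Read 'e': push. Stack: cacbe
  Read 'a': push. Stack: cacbea
Final stack: "cacbea" (length 6)

6


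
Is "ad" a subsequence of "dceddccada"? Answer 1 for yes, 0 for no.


Check if "ad" is a subsequence of "dceddccada"
Greedy scan:
  Position 0 ('d'): no match needed
  Position 1 ('c'): no match needed
  Position 2 ('e'): no match needed
  Position 3 ('d'): no match needed
  Position 4 ('d'): no match needed
  Position 5 ('c'): no match needed
  Position 6 ('c'): no match needed
  Position 7 ('a'): matches sub[0] = 'a'
  Position 8 ('d'): matches sub[1] = 'd'
  Position 9 ('a'): no match needed
All 2 characters matched => is a subsequence

1


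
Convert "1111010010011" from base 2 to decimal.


Input: "1111010010011" in base 2
Positional expansion:
  Digit '1' (value 1) x 2^12 = 4096
  Digit '1' (value 1) x 2^11 = 2048
  Digit '1' (value 1) x 2^10 = 1024
  Digit '1' (value 1) x 2^9 = 512
  Digit '0' (value 0) x 2^8 = 0
  Digit '1' (value 1) x 2^7 = 128
  Digit '0' (value 0) x 2^6 = 0
  Digit '0' (value 0) x 2^5 = 0
  Digit '1' (value 1) x 2^4 = 16
  Digit '0' (value 0) x 2^3 = 0
  Digit '0' (value 0) x 2^2 = 0
  Digit '1' (value 1) x 2^1 = 2
  Digit '1' (value 1) x 2^0 = 1
Sum = 7827

7827


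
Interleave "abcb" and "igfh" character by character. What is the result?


Interleaving "abcb" and "igfh":
  Position 0: 'a' from first, 'i' from second => "ai"
  Position 1: 'b' from first, 'g' from second => "bg"
  Position 2: 'c' from first, 'f' from second => "cf"
  Position 3: 'b' from first, 'h' from second => "bh"
Result: aibgcfbh

aibgcfbh
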